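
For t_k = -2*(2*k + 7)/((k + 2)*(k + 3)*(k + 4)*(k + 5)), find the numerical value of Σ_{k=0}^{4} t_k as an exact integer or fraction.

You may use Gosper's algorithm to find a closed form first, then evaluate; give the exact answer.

Ratio r(k) = (k + 2)*(2*k + 9)/((k + 6)*(2*k + 7)).
So A=k + 2 and B=k + 6, with C=k + 7/2.
Need (k + 2)·f(k+1) − (k + 5)·f(k) = k + 7/2.
deg f ≤ 3 (via 1,1,1).
Solve for f: f(k) = k*(k + 3)*(k + 6)/16 (degree 3 ≤ 3).
So s_k = (B(k−1)f/C)·t_k = (k*(k + 3)*(k + 5)*(k + 6)/(8*(2*k + 7)))·t_k = k*(-k - 6)/(4*(k**2 + 6*k + 8)).
Δs = 2*(-2*k - 7)/(k**4 + 14*k**3 + 71*k**2 + 154*k + 120), as required.
Telescoping: Σ = s_(5) − s_(0) = -55/252 − (0) = -55/252.

Σ = -55/252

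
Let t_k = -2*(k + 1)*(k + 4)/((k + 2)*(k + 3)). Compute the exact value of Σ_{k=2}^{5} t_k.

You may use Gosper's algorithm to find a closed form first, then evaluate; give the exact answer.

Σ = -15/2

Step 1: r(k) = (k + 2)**2*(k + 5)/((k + 1)*(k + 4)**2).
Take A(k)=k + 2, B(k)=k + 4, C(k)=k**2 + 5*k + 4.
f must satisfy (k + 2)·f(k+1) − (k + 3)·f(k) = k**2 + 5*k + 4.
Degrees (1,1,2) ⇒ d ≤ 2.
Solving with deg f ≤ 2: f(k) = k*(k + 1).
Then R = B(k−1)f/C = k*(k + 3)/(k + 4), so s_k = R(k)·t_k = 2*k*(-k - 1)/(k + 2).
s_(k+1) − s_k = 2*(-k**2 - 5*k - 4)/(k**2 + 5*k + 6) = t_k.
Sum = s_(6) − s_(2); s_(6) = -21/2, s_(2) = -3 ⇒ -15/2.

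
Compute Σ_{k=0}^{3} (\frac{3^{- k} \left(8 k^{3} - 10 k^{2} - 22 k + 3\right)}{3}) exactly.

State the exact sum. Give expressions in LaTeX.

Σ = -32/27

The ratio is (8*k**3 + 14*k**2 - 18*k - 21)/(3*(8*k**3 - 10*k**2 - 22*k + 3)).
Gosper form: A/B · C(k+1)/C(k) with A=1/3, B=1, C=k**3 - 5*k**2/4 - 11*k/4 + 3/8.
Need (1/3)·f(k+1) − (1)·f(k) = k**3 - 5*k**2/4 - 11*k/4 + 3/8.
d = 3 from the (0,0,3) case.
Solving with deg f ≤ 3: f(k) = -3*(4*k**3 + k**2 - 4*k + 2)/8.
Get s_k = R·t_k = (-4*k**3 - k**2 + 4*k - 2)/3**k with R(k) = B(k−1)f(k)/C(k) = -3*(4*k**3 + k**2 - 4*k + 2)/(8*k**3 - 10*k**2 - 22*k + 3).
Check: Δs_k = (8*k**3 - 10*k**2 - 22*k + 3)/(3*3**k). ✓
Sum = s_(4) − s_(0); s_(4) = -86/27, s_(0) = -2 ⇒ -32/27.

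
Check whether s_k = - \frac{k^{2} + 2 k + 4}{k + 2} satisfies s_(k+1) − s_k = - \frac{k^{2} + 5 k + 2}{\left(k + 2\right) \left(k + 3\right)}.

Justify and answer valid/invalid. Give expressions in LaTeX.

valid; difference matches t_k

s_(k+1) = (-k**2 - 4*k - 7)/(k + 3)
s_(k+1) − s_k = (-k**2 - 5*k - 2)/(k**2 + 5*k + 6)
(s_(k+1) − s_k) − t_k = 0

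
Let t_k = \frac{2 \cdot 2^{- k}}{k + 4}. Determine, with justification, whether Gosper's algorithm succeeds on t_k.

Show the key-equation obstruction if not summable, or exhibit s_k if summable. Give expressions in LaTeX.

Ratio r(k) = (k + 4)/(2*(k + 5)).
Normal form (A,B,C) = (k/2 + 2, k + 5, 1).
Set up (k/2 + 2)·f(k+1) − (k + 4)·f(k) − (1) = 0.
d = -1 from the (1,1,0) case.
Bound -1 < 0, so the key equation has no polynomial solution.

No — key equation has no polynomial f.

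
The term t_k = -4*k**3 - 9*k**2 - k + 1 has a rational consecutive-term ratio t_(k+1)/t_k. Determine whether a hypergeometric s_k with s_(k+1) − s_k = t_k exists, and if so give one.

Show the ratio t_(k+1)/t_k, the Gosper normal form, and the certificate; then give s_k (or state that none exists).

s_k = k**2*(-k**2 - k + 3)

Compute t_(k+1)/t_k: get (k + 4*(k + 1)**3 + 9*(k + 1)**2)/(4*k**3 + 9*k**2 + k - 1).
Take A(k)=1, B(k)=1, C(k)=k**3 + 9*k**2/4 + k/4 - 1/4.
f must satisfy (1)·f(k+1) − (1)·f(k) = k**3 + 9*k**2/4 + k/4 - 1/4.
Degrees (0,0,3) ⇒ d ≤ 4.
Match coefficients ⇒ f(k) = k**2*(k**2 + k - 3)/4.
So s_k = (B(k−1)f/C)·t_k = (k**2*(k**2 + k - 3)/(4*k**3 + 9*k**2 + k - 1))·t_k = k**2*(-k**2 - k + 3).
Δs = -4*k**3 - 9*k**2 - k + 1, as required.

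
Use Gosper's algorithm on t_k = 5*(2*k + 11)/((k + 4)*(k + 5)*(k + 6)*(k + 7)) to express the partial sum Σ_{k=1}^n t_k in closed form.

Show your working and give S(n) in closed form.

Ratio r(k) = (k + 4)*(2*k + 13)/((k + 8)*(2*k + 11)).
Gosper form: A/B · C(k+1)/C(k) with A=k + 4, B=k + 8, C=k + 11/2.
Set up (k + 4)·f(k+1) − (k + 7)·f(k) − (k + 11/2) = 0.
deg f ≤ 3 (via 1,1,1).
Match coefficients ⇒ f(k) = k*(k + 5)*(k + 10)/48.
Certificate R = B(k−1)f/C = k*(k + 5)*(k + 7)*(k + 10)/(24*(2*k + 11)) gives s_k = 5*k*(k + 10)/(24*(k**2 + 10*k + 24)).
Verify: 5*(2*k + 11)/(k**4 + 22*k**3 + 179*k**2 + 638*k + 840) matches t_k.
Σ_(k=1)^n t_k = s_(n+1) − s_(1) = (5*(n**2 + 12*n + 11)/(24*(n**2 + 12*n + 35))) − (11/168), i.e. n*(n + 12)/(7*(n**2 + 12*n + 35)).

S(n) = n*(n + 12)/(7*(n**2 + 12*n + 35))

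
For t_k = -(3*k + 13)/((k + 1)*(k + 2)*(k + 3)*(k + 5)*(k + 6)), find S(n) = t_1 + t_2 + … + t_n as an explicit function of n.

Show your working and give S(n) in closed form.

S(n) = n*(-n**2 - 11*n - 36)/(36*(n**3 + 11*n**2 + 36*n + 36))

r(k) = (k + 1)*(k + 5)*(3*k + 16)/((k + 4)*(k + 7)*(3*k + 13)) after simplifying.
So A=k + 1 and B=k + 7, with C=k**2 + 25*k/3 + 52/3.
Key eq: (k + 1)·f(k+1) = (k + 6)·f(k) + (k**2 + 25*k/3 + 52/3).
Degrees (1,1,2) ⇒ d ≤ 5.
Solve for f: f(k) = k*(k + 3)*(k + 4)*(k**2 + 8*k + 17)/30 (degree 5 ≤ 5).
R(k) = B(k−1)·f(k)/C(k) = k*(k + 3)*(k + 6)*(k**2 + 8*k + 17)/(10*(3*k + 13)); s_k = R·t_k = k*(-k**2 - 8*k - 17)/(10*(k**3 + 8*k**2 + 17*k + 10)).
Δs = (-3*k - 13)/(k**5 + 17*k**4 + 107*k**3 + 307*k**2 + 396*k + 180), as required.
Evaluate: s_(n+1) = (-n**3 - 11*n**2 - 36*n - 26)/(10*(n**3 + 11*n**2 + 36*n + 36)); subtract s_(1) = -13/180 ⇒ S(n) = n*(-n**2 - 11*n - 36)/(36*(n**3 + 11*n**2 + 36*n + 36)).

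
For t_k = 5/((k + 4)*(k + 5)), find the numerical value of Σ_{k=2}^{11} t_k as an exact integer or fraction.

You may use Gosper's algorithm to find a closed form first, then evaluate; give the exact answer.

Σ = 25/48

The ratio is (k + 4)/(k + 6).
Take A(k)=k + 4, B(k)=k + 6, C(k)=1.
f must satisfy (k + 4)·f(k+1) − (k + 5)·f(k) = 1.
d = 1 from the (1,1,0) case.
A polynomial solution: f(k) = k/4.
So s_k = (B(k−1)f/C)·t_k = (k*(k + 5)/4)·t_k = 5*k/(4*(k + 4)).
s_(k+1) − s_k = 5/(k**2 + 9*k + 20) = t_k.
Evaluate s at k=12 and k=2: 15/16 and 5/12; difference 25/48.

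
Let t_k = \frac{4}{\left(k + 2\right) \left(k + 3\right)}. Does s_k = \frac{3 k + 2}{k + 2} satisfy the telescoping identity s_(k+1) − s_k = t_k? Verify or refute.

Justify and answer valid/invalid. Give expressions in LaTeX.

valid (s_(k+1) − s_k reduces to t_k)

s_(k+1) = (3*k + 5)/(k + 3)
s_(k+1) − s_k = 4/(k**2 + 5*k + 6)
(s_(k+1) − s_k) − t_k = 0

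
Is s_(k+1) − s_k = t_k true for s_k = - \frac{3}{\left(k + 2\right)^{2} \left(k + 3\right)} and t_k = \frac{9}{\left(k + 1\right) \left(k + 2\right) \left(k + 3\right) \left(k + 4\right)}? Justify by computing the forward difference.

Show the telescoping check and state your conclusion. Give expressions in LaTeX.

Invalid: residual \frac{6 \left(- 2 k - 5\right)}{k^{6} + 15 k^{5} + 91 k^{4} + 285 k^{3} + 484 k^{2} + 420 k + 144} ≠ 0.

s_(k+1) = -3/((k + 3)**2*(k + 4))
s_(k+1) − s_k = 3*(3*k + 8)/(k**5 + 14*k**4 + 77*k**3 + 208*k**2 + 276*k + 144)
(s_(k+1) − s_k) − t_k = 6*(-2*k - 5)/(k**6 + 15*k**5 + 91*k**4 + 285*k**3 + 484*k**2 + 420*k + 144)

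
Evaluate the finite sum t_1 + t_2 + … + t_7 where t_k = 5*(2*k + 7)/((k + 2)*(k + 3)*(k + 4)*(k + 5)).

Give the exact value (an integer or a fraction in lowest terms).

Step 1: r(k) = (k + 2)*(2*k + 9)/((k + 6)*(2*k + 7)).
A = k + 2, B = k + 6, C = k + 7/2.
Set up (k + 2)·f(k+1) − (k + 5)·f(k) − (k + 7/2) = 0.
Bound: deg f ≤ 3.
Coefficient equations give f(k) = k*(k + 3)*(k + 6)/16.
Then R = B(k−1)f/C = k*(k + 3)*(k + 5)*(k + 6)/(8*(2*k + 7)), so s_k = R(k)·t_k = 5*k*(k + 6)/(8*(k**2 + 6*k + 8)).
Verify: 5*(2*k + 7)/(k**4 + 14*k**3 + 71*k**2 + 154*k + 120) matches t_k.
Evaluate s at k=8 and k=1: 7/12 and 7/24; difference 7/24.

Σ = 7/24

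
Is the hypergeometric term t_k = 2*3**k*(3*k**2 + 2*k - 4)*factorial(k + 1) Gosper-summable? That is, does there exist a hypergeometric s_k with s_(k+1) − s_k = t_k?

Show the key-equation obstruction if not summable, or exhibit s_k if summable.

Yes. s_k = 2*3**k*(k - 2)*factorial(k + 1).

Ratio r(k) = 3*(3*k**3 + 14*k**2 + 17*k + 2)/(3*k**2 + 2*k - 4).
Gosper form: A/B · C(k+1)/C(k) with A=3*k + 6, B=1, C=k**2 + 2*k/3 - 4/3.
Solve (3*k + 6)·f(k+1) − (1)·f(k) = k**2 + 2*k/3 - 4/3.
d = 1 from the (1,0,2) case.
Solve for f: f(k) = (k - 2)/3 (degree 1 ≤ 1).
Certificate R = B(k−1)f/C = (k - 2)/(3*k**2 + 2*k - 4) gives s_k = 2*3**k*(k - 2)*factorial(k + 1).
Check: Δs_k = 2*3**k*(3*k**2 + 2*k - 4)*factorial(k + 1). ✓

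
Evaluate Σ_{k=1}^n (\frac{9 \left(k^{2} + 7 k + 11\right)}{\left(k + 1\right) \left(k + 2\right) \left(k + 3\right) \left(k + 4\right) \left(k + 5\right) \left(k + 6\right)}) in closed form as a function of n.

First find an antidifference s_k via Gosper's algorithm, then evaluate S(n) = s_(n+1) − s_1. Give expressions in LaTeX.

S(n) = \frac{n \left(n^{2} + 12 n + 44\right)}{16 \left(n^{3} + 12 n^{2} + 44 n + 48\right)}

Step 1: r(k) = (k + 1)*(7*k + (k + 1)**2 + 18)/((k + 7)*(k**2 + 7*k + 11)).
A = k + 1, B = k + 7, C = k**2 + 7*k + 11.
Key eq: (k + 1)·f(k+1) = (k + 6)·f(k) + (k**2 + 7*k + 11).
deg f ≤ 5 (via 1,1,2).
A polynomial solution: f(k) = k*(k + 2)*(k + 4)*(k**2 + 9*k + 23)/45.
Then R = B(k−1)f/C = k*(k + 2)*(k + 4)*(k + 6)*(k**2 + 9*k + 23)/(45*(k**2 + 7*k + 11)), so s_k = R(k)·t_k = k*(k**2 + 9*k + 23)/(5*(k**3 + 9*k**2 + 23*k + 15)).
Δs = 9*(k**2 + 7*k + 11)/(k**6 + 21*k**5 + 175*k**4 + 735*k**3 + 1624*k**2 + 1764*k + 720), as required.
Σ_(k=1)^n t_k = s_(n+1) − s_(1) = ((n**3 + 12*n**2 + 44*n + 33)/(5*(n**3 + 12*n**2 + 44*n + 48))) − (11/80), i.e. n*(n**2 + 12*n + 44)/(16*(n**3 + 12*n**2 + 44*n + 48)).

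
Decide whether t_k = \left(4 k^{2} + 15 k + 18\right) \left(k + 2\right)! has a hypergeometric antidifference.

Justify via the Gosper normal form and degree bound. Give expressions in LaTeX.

Yes. s_k = \left(4 k + 3\right) \left(k + 2\right)!.

The ratio is (k + 3)*(15*k + 4*(k + 1)**2 + 33)/(4*k**2 + 15*k + 18).
Gosper form: A/B · C(k+1)/C(k) with A=k + 3, B=1, C=k**2 + 15*k/4 + 9/2.
f must satisfy (k + 3)·f(k+1) − (1)·f(k) = k**2 + 15*k/4 + 9/2.
deg f ≤ 1 (via 1,0,2).
Solve for f: f(k) = (4*k + 3)/4 (degree 1 ≤ 1).
R(k) = B(k−1)·f(k)/C(k) = (4*k + 3)/(4*k**2 + 15*k + 18); s_k = R·t_k = (4*k + 3)*factorial(k + 2).
Δs = (4*k**2 + 15*k + 18)*factorial(k + 2), as required.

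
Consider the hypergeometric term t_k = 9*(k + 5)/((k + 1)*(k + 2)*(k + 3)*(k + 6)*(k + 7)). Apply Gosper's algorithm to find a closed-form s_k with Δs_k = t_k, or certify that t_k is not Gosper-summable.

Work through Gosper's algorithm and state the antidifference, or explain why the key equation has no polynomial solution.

s_k = k*(k**2 + 9*k + 20)/(4*(k**3 + 9*k**2 + 20*k + 12))

r(k) = (k + 1)*(k + 6)**2/((k + 4)*(k + 5)*(k + 8)) after simplifying.
So A=k + 1 and B=k + 8, with C=k**3 + 14*k**2 + 65*k + 100.
f must satisfy (k + 1)·f(k+1) − (k + 7)·f(k) = k**3 + 14*k**2 + 65*k + 100.
deg f ≤ 6 (via 1,1,3).
Match coefficients ⇒ f(k) = k*(k + 3)*(k + 4)**2*(k + 5)**2/36.
Then R = B(k−1)f/C = k*(k + 3)*(k + 4)*(k + 7)/36, so s_k = R(k)·t_k = k*(k**2 + 9*k + 20)/(4*(k**3 + 9*k**2 + 20*k + 12)).
Δs = 9*(k + 5)/(k**5 + 19*k**4 + 131*k**3 + 401*k**2 + 540*k + 252), as required.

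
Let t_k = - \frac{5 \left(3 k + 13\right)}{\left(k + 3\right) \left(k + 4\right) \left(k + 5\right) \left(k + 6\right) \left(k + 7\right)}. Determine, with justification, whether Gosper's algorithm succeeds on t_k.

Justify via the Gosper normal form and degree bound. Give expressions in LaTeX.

Yes. s_k = \frac{k \left(- k^{2} - 14 k - 63\right)}{18 \left(k^{3} + 14 k^{2} + 63 k + 90\right)}.

Ratio r(k) = (k + 3)*(3*k + 16)/((k + 8)*(3*k + 13)).
Factor: A=k + 3; B=k + 8; C=k + 13/3.
Solve (k + 3)·f(k+1) − (k + 7)·f(k) = k + 13/3.
d = 4 from the (1,1,1) case.
A polynomial solution: f(k) = k*(k + 4)*(k**2 + 14*k + 63)/270.
So s_k = (B(k−1)f/C)·t_k = (k*(k + 4)*(k + 7)*(k**2 + 14*k + 63)/(90*(3*k + 13)))·t_k = k*(-k**2 - 14*k - 63)/(18*(k**3 + 14*k**2 + 63*k + 90)).
Verify: 5*(-3*k - 13)/(k**5 + 25*k**4 + 245*k**3 + 1175*k**2 + 2754*k + 2520) matches t_k.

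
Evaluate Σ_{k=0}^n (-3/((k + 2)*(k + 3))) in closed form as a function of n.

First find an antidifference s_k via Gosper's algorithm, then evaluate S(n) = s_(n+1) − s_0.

The ratio is (k + 2)/(k + 4).
So A=k + 2 and B=k + 4, with C=1.
Solve (k + 2)·f(k+1) − (k + 3)·f(k) = 1.
deg f ≤ 1 (via 1,1,0).
Coefficient equations give f(k) = k/2.
Get s_k = R·t_k = -3*k/(2*k + 4) with R(k) = B(k−1)f(k)/C(k) = k*(k + 3)/2.
Δs = -3/(k**2 + 5*k + 6), as required.
Telescope: S(n) = s_(n+1) − s_(0) = 3*(-n - 1)/(2*(n + 3)) − (0) = 3*(-n - 1)/(2*(n + 3)).

S(n) = 3*(-n - 1)/(2*(n + 3))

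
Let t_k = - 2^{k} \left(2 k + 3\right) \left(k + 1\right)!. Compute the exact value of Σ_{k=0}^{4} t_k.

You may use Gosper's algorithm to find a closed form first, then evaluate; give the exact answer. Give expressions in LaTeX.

r(k) = 2*(k + 2)*(2*k + 5)/(2*k + 3) after simplifying.
Gosper form: A/B · C(k+1)/C(k) with A=2*k + 4, B=1, C=k + 3/2.
Key eq: (2*k + 4)·f(k+1) = (1)·f(k) + (k + 3/2).
d = 0 from the (1,0,1) case.
Coefficient equations give f(k) = 1/2.
Then R = B(k−1)f/C = 1/(2*k + 3), so s_k = R(k)·t_k = -2**k*factorial(k + 1).
s_(k+1) − s_k = -2**k*(2*k + 3)*factorial(k + 1) = t_k.
Sum = s_(5) − s_(0); s_(5) = -23040, s_(0) = -1 ⇒ -23039.

Σ = -23039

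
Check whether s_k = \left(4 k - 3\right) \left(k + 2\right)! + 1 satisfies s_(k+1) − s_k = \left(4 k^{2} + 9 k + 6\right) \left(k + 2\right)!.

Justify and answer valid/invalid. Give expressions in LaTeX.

s_(k+1) = (4*k + 1)*factorial(k + 3) + 1
s_(k+1) − s_k = (4*k**2 + 9*k + 6)*factorial(k + 2)
(s_(k+1) − s_k) − t_k = 0

valid (s_(k+1) − s_k reduces to t_k)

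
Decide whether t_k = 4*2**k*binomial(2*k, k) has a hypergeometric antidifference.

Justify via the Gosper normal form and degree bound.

No. Not Gosper-summable.

Compute t_(k+1)/t_k: get 4*(2*k + 1)/(k + 1).
Factor: A=8*k + 4; B=k + 1; C=1.
Need (8*k + 4)·f(k+1) − (k)·f(k) = 1.
Degrees (1,1,0) ⇒ d ≤ -1.
Negative degree bound (-1): no f exists, t_k not Gosper-summable.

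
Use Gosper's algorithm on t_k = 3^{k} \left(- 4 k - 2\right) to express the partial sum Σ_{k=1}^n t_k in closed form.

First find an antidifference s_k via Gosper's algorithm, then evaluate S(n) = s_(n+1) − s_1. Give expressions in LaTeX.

Step 1: r(k) = 3*(2*k + 3)/(2*k + 1).
Gosper form: A/B · C(k+1)/C(k) with A=3, B=1, C=k + 1/2.
Key eq: (3)·f(k+1) = (1)·f(k) + (k + 1/2).
From deg A=0, deg B=0, deg C=1: d=1.
Solve for f: f(k) = (k - 1)/2 (degree 1 ≤ 1).
So s_k = (B(k−1)f/C)·t_k = ((k - 1)/(2*k + 1))·t_k = 2*3**k*(1 - k).
Verify: 3**k*(-4*k - 2) matches t_k.
Σ_(k=1)^n t_k = s_(n+1) − s_(1) = (-6*3**n*n) − (0), i.e. -6*3**n*n.

S(n) = - 6 \cdot 3^{n} n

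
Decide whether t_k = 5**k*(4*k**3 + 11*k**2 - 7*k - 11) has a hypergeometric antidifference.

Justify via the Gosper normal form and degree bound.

Yes. s_k = 5**k*(k**3 - k**2 - 3*k + 1).

t_(k+1)/t_k = 5*(4*k**3 + 23*k**2 + 27*k - 3)/(4*k**3 + 11*k**2 - 7*k - 11).
So A=5 and B=1, with C=k**3 + 11*k**2/4 - 7*k/4 - 11/4.
Set up (5)·f(k+1) − (1)·f(k) − (k**3 + 11*k**2/4 - 7*k/4 - 11/4) = 0.
Bound: deg f ≤ 3.
Solve for f: f(k) = (k**3 - k**2 - 3*k + 1)/4 (degree 3 ≤ 3).
Then R = B(k−1)f/C = (k**3 - k**2 - 3*k + 1)/(4*k**3 + 11*k**2 - 7*k - 11), so s_k = R(k)·t_k = 5**k*(k**3 - k**2 - 3*k + 1).
Δs = 5**k*(4*k**3 + 11*k**2 - 7*k - 11), as required.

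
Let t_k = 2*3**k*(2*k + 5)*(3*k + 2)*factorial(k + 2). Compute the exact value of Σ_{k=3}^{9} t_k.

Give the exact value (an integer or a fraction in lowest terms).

Σ = 1074813488146800

Step 1: r(k) = 3*(k + 3)*(2*k + 7)*(3*k + 5)/((2*k + 5)*(3*k + 2)).
Gosper form: A/B · C(k+1)/C(k) with A=3*k + 9, B=1, C=k**2 + 19*k/6 + 5/3.
Key eq: (3*k + 9)·f(k+1) = (1)·f(k) + (k**2 + 19*k/6 + 5/3).
d = 1 from the (1,0,2) case.
Solving with deg f ≤ 1: f(k) = (2*k - 1)/6.
So s_k = (B(k−1)f/C)·t_k = ((2*k - 1)/((2*k + 5)*(3*k + 2)))·t_k = 2*3**k*(2*k - 1)*factorial(k + 2).
Δs = 2*3**k*(2*k + 5)*(3*k + 2)*factorial(k + 2), as required.
Evaluate s at k=10 and k=3: 1074813488179200 and 32400; difference 1074813488146800.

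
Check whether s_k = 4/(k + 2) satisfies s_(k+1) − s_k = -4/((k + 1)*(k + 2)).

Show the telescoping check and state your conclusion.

s_(k+1) = 4/(k + 3)
s_(k+1) − s_k = -4/((k + 2)*(k + 3))
(s_(k+1) − s_k) − t_k = 8/(k**3 + 6*k**2 + 11*k + 6)

Invalid: residual 8/(k**3 + 6*k**2 + 11*k + 6) ≠ 0.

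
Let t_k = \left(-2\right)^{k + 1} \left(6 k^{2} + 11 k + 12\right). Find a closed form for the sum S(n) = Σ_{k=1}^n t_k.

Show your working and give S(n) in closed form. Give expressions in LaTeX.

S(n) = - 8 \left(-2\right)^{n} n^{2} - 20 \left(-2\right)^{n} n - 20 \left(-2\right)^{n} + 20

Compute t_(k+1)/t_k: get 2*(-6*k**2 - 23*k - 29)/(6*k**2 + 11*k + 12).
Factor: A=-2; B=1; C=k**2 + 11*k/6 + 2.
Key eq: (-2)·f(k+1) = (1)·f(k) + (k**2 + 11*k/6 + 2).
From deg A=0, deg B=0, deg C=2: d=2.
Solving with deg f ≤ 2: f(k) = -(2*k**2 + k + 2)/6.
Get s_k = R·t_k = 2*(-2)**k*(2*k**2 + k + 2) with R(k) = B(k−1)f(k)/C(k) = -(2*k**2 + k + 2)/(6*k**2 + 11*k + 12).
Δs = (-2)**(k + 1)*(6*k**2 + 11*k + 12), as required.
Telescope: S(n) = s_(n+1) − s_(1) = (-2)**(n + 2)*(-2*n**2 - 5*n - 5) − (-20) = -8*(-2)**n*n**2 - 20*(-2)**n*n - 20*(-2)**n + 20.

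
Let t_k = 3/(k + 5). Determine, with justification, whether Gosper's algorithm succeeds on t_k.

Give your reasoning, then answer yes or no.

The ratio is (k + 5)/(k + 6).
Gosper form: A/B · C(k+1)/C(k) with A=k + 5, B=k + 6, C=1.
Set up (k + 5)·f(k+1) − (k + 5)·f(k) − (1) = 0.
d = 0 from the (1,1,0) case.
Put f(k) = c0: A·f(k+1) − B(k−1)·f(k) − C = -1; need -1 = 0 — inconsistent ⇒ no f, not summable.

No — key equation has no polynomial f.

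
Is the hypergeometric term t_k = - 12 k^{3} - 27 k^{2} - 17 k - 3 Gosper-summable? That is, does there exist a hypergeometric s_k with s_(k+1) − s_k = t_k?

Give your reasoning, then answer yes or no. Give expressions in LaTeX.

Compute t_(k+1)/t_k: get (12*k**3 + 63*k**2 + 107*k + 59)/(12*k**3 + 27*k**2 + 17*k + 3).
Normal form (A,B,C) = (1, 1, k**3 + 9*k**2/4 + 17*k/12 + 1/4).
Key eq: (1)·f(k+1) = (1)·f(k) + (k**3 + 9*k**2/4 + 17*k/12 + 1/4).
Degrees (0,0,3) ⇒ d ≤ 4.
A polynomial solution: f(k) = k*(3*k**3 + 3*k**2 - 2*k - 1)/12.
So s_k = (B(k−1)f/C)·t_k = (k*(3*k**3 + 3*k**2 - 2*k - 1)/(12*k**3 + 27*k**2 + 17*k + 3))·t_k = k*(-3*k**3 - 3*k**2 + 2*k + 1).
Verify: -12*k**3 - 27*k**2 - 17*k - 3 matches t_k.

Yes. s_k = k \left(- 3 k^{3} - 3 k^{2} + 2 k + 1\right).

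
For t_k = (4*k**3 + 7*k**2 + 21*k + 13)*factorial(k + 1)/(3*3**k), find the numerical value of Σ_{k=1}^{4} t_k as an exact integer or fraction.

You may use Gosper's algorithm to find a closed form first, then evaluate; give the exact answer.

Σ = 9136/27

Ratio r(k) = (4*k**4 + 27*k**3 + 85*k**2 + 139*k + 90)/(3*(4*k**3 + 7*k**2 + 21*k + 13)).
Factor: A=k/3 + 2/3; B=1; C=k**3 + 7*k**2/4 + 21*k/4 + 13/4.
Solve (k/3 + 2/3)·f(k+1) − (1)·f(k) = k**3 + 7*k**2/4 + 21*k/4 + 13/4.
Degrees (1,0,3) ⇒ d ≤ 2.
Coefficient equations give f(k) = 3*(4*k**2 + 3*k + 1)/4.
Certificate R = B(k−1)f/C = 3*(4*k**2 + 3*k + 1)/(4*k**3 + 7*k**2 + 21*k + 13) gives s_k = (4*k**2 + 3*k + 1)*factorial(k + 1)/3**k.
Check: Δs_k = (4*k**3 + 7*k**2 + 21*k + 13)*factorial(k + 1)/(3*3**k). ✓
Σ_(k=1)^(4) t_k = s_(5) − s_(1) = 9280/27 − (16/3) = 9136/27.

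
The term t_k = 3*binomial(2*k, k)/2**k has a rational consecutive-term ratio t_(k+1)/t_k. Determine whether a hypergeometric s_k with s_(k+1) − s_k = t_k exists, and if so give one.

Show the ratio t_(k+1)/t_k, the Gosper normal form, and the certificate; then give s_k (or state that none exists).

none — t_k is not Gosper-summable

t_(k+1)/t_k = (2*k + 1)/(k + 1).
Gosper form: A/B · C(k+1)/C(k) with A=2*k + 1, B=k + 1, C=1.
Set up (2*k + 1)·f(k+1) − (k)·f(k) − (1) = 0.
Degrees (1,1,0) ⇒ d ≤ -1.
Negative degree bound (-1): no f exists, t_k not Gosper-summable.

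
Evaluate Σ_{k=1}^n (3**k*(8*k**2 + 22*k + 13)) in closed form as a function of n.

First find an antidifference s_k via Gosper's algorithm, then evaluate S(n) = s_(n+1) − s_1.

Compute t_(k+1)/t_k: get 3*(8*k**2 + 38*k + 43)/(8*k**2 + 22*k + 13).
Normal form (A,B,C) = (3, 1, k**2 + 11*k/4 + 13/8).
Solve (3)·f(k+1) − (1)·f(k) = k**2 + 11*k/4 + 13/8.
From deg A=0, deg B=0, deg C=2: d=2.
Solving with deg f ≤ 2: f(k) = (4*k**2 - k + 2)/8.
Get s_k = R·t_k = 3**k*(4*k**2 - k + 2) with R(k) = B(k−1)f(k)/C(k) = (4*k**2 - k + 2)/(8*k**2 + 22*k + 13).
s_(k+1) − s_k = 3**k*(8*k**2 + 22*k + 13) = t_k.
Σ_(k=1)^n t_k = s_(n+1) − s_(1) = (3**(n + 1)*(4*n**2 + 7*n + 5)) − (15), i.e. 12*3**n*n**2 + 21*3**n*n + 15*3**n - 15.

S(n) = 12*3**n*n**2 + 21*3**n*n + 15*3**n - 15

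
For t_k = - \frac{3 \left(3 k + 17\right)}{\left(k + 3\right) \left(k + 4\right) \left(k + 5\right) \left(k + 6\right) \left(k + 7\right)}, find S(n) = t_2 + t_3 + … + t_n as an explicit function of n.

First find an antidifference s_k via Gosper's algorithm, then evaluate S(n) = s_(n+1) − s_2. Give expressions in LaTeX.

S(n) = \frac{- n^{3} - 16 n^{2} - 83 n + 100}{80 \left(n^{3} + 16 n^{2} + 83 n + 140\right)}

t_(k+1)/t_k = (k + 3)*(3*k + 20)/((k + 8)*(3*k + 17)).
Normal form (A,B,C) = (k + 3, k + 8, k + 17/3).
Solve (k + 3)·f(k+1) − (k + 7)·f(k) = k + 17/3.
deg f ≤ 4 (via 1,1,1).
Solve for f: f(k) = k*(k + 5)*(k**2 + 13*k + 54)/216 (degree 4 ≤ 4).
So s_k = (B(k−1)f/C)·t_k = (k*(k + 5)*(k + 7)*(k**2 + 13*k + 54)/(72*(3*k + 17)))·t_k = k*(-k**2 - 13*k - 54)/(24*(k**3 + 13*k**2 + 54*k + 72)).
s_(k+1) − s_k = 3*(-3*k - 17)/(k**5 + 25*k**4 + 245*k**3 + 1175*k**2 + 2754*k + 2520) = t_k.
Evaluate: s_(n+1) = (-n**3 - 16*n**2 - 83*n - 68)/(24*(n**3 + 16*n**2 + 83*n + 140)); subtract s_(2) = -7/240 ⇒ S(n) = (-n**3 - 16*n**2 - 83*n + 100)/(80*(n**3 + 16*n**2 + 83*n + 140)).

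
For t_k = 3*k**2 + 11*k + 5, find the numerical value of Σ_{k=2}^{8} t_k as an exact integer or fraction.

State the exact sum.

r(k) = (3*k**2 + 17*k + 19)/(3*k**2 + 11*k + 5) after simplifying.
Normal form (A,B,C) = (1, 1, k**2 + 11*k/3 + 5/3).
f must satisfy (1)·f(k+1) − (1)·f(k) = k**2 + 11*k/3 + 5/3.
Degrees (0,0,2) ⇒ d ≤ 3.
Solving with deg f ≤ 3: f(k) = k**2*(k + 4)/3.
Then R = B(k−1)f/C = k**2*(k + 4)/(3*k**2 + 11*k + 5), so s_k = R(k)·t_k = k**2*(k + 4).
Verify: 3*k**2 + 11*k + 5 matches t_k.
Telescoping: Σ = s_(9) − s_(2) = 1053 − (24) = 1029.

Σ = 1029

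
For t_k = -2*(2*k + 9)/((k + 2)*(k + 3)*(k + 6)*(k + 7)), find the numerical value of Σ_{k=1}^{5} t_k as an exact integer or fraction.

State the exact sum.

Σ = -25/336

The ratio is (k + 2)*(k + 6)*(2*k + 11)/((k + 4)*(k + 8)*(2*k + 9)).
So A=k + 2 and B=k + 8, with C=k**3 + 27*k**2/2 + 121*k/2 + 90.
Need (k + 2)·f(k+1) − (k + 7)·f(k) = k**3 + 27*k**2/2 + 121*k/2 + 90.
From deg A=1, deg B=1, deg C=3: d=5.
Coefficient equations give f(k) = k*(k + 3)*(k + 4)*(k + 5)*(k + 8)/24.
R(k) = B(k−1)·f(k)/C(k) = k*(k + 3)*(k + 7)*(k + 8)/(12*(2*k + 9)); s_k = R·t_k = k*(-k - 8)/(6*(k**2 + 8*k + 12)).
Δs = 2*(-2*k - 9)/(k**4 + 18*k**3 + 113*k**2 + 288*k + 252), as required.
Sum = s_(6) − s_(1); s_(6) = -7/48, s_(1) = -1/14 ⇒ -25/336.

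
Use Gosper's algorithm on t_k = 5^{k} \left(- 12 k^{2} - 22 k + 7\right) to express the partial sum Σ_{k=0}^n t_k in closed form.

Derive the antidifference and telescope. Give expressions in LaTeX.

S(n) = - 15 \cdot 5^{n} n^{2} - 20 \cdot 5^{n} n + 10 \cdot 5^{n} - 3

Ratio r(k) = 5*(12*k**2 + 46*k + 27)/(12*k**2 + 22*k - 7).
Factor: A=5; B=1; C=k**2 + 11*k/6 - 7/12.
f must satisfy (5)·f(k+1) − (1)·f(k) = k**2 + 11*k/6 - 7/12.
From deg A=0, deg B=0, deg C=2: d=2.
A polynomial solution: f(k) = (3*k**2 - 2*k - 3)/12.
Then R = B(k−1)f/C = (3*k**2 - 2*k - 3)/(12*k**2 + 22*k - 7), so s_k = R(k)·t_k = 5**k*(-3*k**2 + 2*k + 3).
Δs = 5**k*(-12*k**2 - 22*k + 7), as required.
Telescope: S(n) = s_(n+1) − s_(0) = 5**(n + 1)*(-3*n**2 - 4*n + 2) − (3) = -15*5**n*n**2 - 20*5**n*n + 10*5**n - 3.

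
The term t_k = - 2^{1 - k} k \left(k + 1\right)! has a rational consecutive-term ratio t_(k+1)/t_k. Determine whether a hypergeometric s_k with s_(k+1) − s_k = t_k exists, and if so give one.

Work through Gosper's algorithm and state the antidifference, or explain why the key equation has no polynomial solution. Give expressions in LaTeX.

Compute t_(k+1)/t_k: get (k + 1)*(k + 2)/(2*k).
Gosper form: A/B · C(k+1)/C(k) with A=k/2 + 1, B=1, C=k.
f must satisfy (k/2 + 1)·f(k+1) − (1)·f(k) = k.
deg f ≤ 0 (via 1,0,1).
Coefficient equations give f(k) = 2.
So s_k = (B(k−1)f/C)·t_k = (2/k)·t_k = -2**(2 - k)*factorial(k + 1).
Check: Δs_k = -2**(1 - k)*k*factorial(k + 1). ✓

s_k = - 2^{2 - k} \left(k + 1\right)!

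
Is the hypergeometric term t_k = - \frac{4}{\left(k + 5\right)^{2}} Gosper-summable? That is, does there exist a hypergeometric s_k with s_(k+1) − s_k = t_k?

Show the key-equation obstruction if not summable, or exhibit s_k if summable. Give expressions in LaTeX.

Step 1: r(k) = (k + 5)**2/(k + 6)**2.
A = k**2 + 10*k + 25, B = k**2 + 12*k + 36, C = 1.
Set up (k**2 + 10*k + 25)·f(k+1) − (k**2 + 10*k + 25)·f(k) − (1) = 0.
Bound: deg f ≤ 0.
Write f(k) = c0. Then LHS − RHS = -1, requiring -1 = 0: contradictory. No certificate.

No — key equation has no polynomial f.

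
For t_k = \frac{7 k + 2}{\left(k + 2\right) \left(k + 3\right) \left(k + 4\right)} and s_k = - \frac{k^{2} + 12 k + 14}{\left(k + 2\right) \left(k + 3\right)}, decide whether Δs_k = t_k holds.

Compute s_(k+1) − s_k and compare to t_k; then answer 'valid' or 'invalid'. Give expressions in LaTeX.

s_(k+1) = (-12*k - (k + 1)**2 - 26)/((k + 3)*(k + 4))
s_(k+1) − s_k = (7*k + 2)/(k**3 + 9*k**2 + 26*k + 24)
(s_(k+1) − s_k) − t_k = 0

valid; difference matches t_k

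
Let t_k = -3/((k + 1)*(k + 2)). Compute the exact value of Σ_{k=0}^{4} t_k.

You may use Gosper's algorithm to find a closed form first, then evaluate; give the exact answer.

The ratio is (k + 1)/(k + 3).
Gosper form: A/B · C(k+1)/C(k) with A=k + 1, B=k + 3, C=1.
Need (k + 1)·f(k+1) − (k + 2)·f(k) = 1.
From deg A=1, deg B=1, deg C=0: d=1.
A polynomial solution: f(k) = k.
Get s_k = R·t_k = -3*k/(k + 1) with R(k) = B(k−1)f(k)/C(k) = k*(k + 2).
Verify: -3/(k**2 + 3*k + 2) matches t_k.
Sum = s_(5) − s_(0); s_(5) = -5/2, s_(0) = 0 ⇒ -5/2.

Σ = -5/2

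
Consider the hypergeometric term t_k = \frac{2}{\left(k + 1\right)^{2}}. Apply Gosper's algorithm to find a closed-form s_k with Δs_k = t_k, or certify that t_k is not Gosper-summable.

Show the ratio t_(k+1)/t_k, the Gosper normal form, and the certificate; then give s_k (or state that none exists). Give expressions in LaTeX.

no hypergeometric antidifference exists

Step 1: r(k) = (k + 1)**2/(k + 2)**2.
Normal form (A,B,C) = (k**2 + 2*k + 1, k**2 + 4*k + 4, 1).
Need (k**2 + 2*k + 1)·f(k+1) − (k**2 + 2*k + 1)·f(k) = 1.
d = 0 from the (2,2,0) case.
Write f(k) = c0. Then LHS − RHS = -1, requiring -1 = 0: contradictory. No certificate.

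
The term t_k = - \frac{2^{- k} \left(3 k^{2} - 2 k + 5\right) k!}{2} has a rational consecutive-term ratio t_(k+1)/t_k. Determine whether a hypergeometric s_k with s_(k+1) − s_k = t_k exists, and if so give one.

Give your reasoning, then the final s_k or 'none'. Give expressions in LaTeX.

Ratio r(k) = (k + 1)*(-2*k + 3*(k + 1)**2 + 3)/(2*(3*k**2 - 2*k + 5)).
Take A(k)=k/2 + 1/2, B(k)=1, C(k)=k**2 - 2*k/3 + 5/3.
f must satisfy (k/2 + 1/2)·f(k+1) − (1)·f(k) = k**2 - 2*k/3 + 5/3.
deg f ≤ 1 (via 1,0,2).
Coefficient equations give f(k) = 2*(3*k - 2)/3.
R(k) = B(k−1)·f(k)/C(k) = 2*(3*k - 2)/(3*k**2 - 2*k + 5); s_k = R·t_k = -(3*k - 2)*factorial(k)/2**k.
s_(k+1) − s_k = -(3*k**2 - 2*k + 5)*factorial(k)/(2*2**k) = t_k.

s_k = - 2^{- k} \left(3 k - 2\right) k!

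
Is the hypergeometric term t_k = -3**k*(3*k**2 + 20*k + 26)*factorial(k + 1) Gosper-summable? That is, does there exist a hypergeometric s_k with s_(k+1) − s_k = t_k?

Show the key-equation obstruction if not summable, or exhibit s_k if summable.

Yes. s_k = -3**k*(k + 4)*factorial(k + 1).

Ratio r(k) = 3*(3*k**3 + 32*k**2 + 101*k + 98)/(3*k**2 + 20*k + 26).
Normal form (A,B,C) = (3*k + 6, 1, k**2 + 20*k/3 + 26/3).
f must satisfy (3*k + 6)·f(k+1) − (1)·f(k) = k**2 + 20*k/3 + 26/3.
From deg A=1, deg B=0, deg C=2: d=1.
Solve for f: f(k) = (k + 4)/3 (degree 1 ≤ 1).
Certificate R = B(k−1)f/C = (k + 4)/(3*k**2 + 20*k + 26) gives s_k = -3**k*(k + 4)*factorial(k + 1).
s_(k+1) − s_k = -3**k*(3*k**2 + 20*k + 26)*factorial(k + 1) = t_k.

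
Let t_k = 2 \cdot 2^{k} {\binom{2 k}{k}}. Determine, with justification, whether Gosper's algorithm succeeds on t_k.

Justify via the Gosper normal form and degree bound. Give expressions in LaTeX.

Step 1: r(k) = 4*(2*k + 1)/(k + 1).
So A=8*k + 4 and B=k + 1, with C=1.
f must satisfy (8*k + 4)·f(k+1) − (k)·f(k) = 1.
Bound: deg f ≤ -1.
Bound -1 < 0, so the key equation has no polynomial solution.

No; the degree bound rules out any f.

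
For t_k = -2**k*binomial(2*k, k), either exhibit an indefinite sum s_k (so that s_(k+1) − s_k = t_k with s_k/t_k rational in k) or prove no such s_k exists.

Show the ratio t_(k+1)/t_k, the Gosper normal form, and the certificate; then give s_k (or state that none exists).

not Gosper-summable; s_k does not exist

The ratio is 4*(2*k + 1)/(k + 1).
Take A(k)=8*k + 4, B(k)=k + 1, C(k)=1.
Need (8*k + 4)·f(k+1) − (k)·f(k) = 1.
Bound: deg f ≤ -1.
deg f ≤ -1 is impossible — no certificate.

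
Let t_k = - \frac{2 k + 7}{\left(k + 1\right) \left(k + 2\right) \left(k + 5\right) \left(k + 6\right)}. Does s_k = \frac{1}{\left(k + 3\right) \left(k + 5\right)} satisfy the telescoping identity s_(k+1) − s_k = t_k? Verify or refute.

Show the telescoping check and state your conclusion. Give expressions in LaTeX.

s_(k+1) = 1/((k + 4)*(k + 6))
s_(k+1) − s_k = (-2*k - 9)/(k**4 + 18*k**3 + 119*k**2 + 342*k + 360)
(s_(k+1) − s_k) − t_k = 6*(k**2 + 7*k + 11)/(k**6 + 21*k**5 + 175*k**4 + 735*k**3 + 1624*k**2 + 1764*k + 720)

Invalid: residual \frac{6 \left(k^{2} + 7 k + 11\right)}{k^{6} + 21 k^{5} + 175 k^{4} + 735 k^{3} + 1624 k^{2} + 1764 k + 720} ≠ 0.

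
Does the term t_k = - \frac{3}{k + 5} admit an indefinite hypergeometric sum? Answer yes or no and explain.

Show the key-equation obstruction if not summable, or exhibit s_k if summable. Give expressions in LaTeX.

No — t_k has no hypergeometric antidifference.

t_(k+1)/t_k = (k + 5)/(k + 6).
So A=k + 5 and B=k + 6, with C=1.
Key eq: (k + 5)·f(k+1) = (k + 5)·f(k) + (1).
d = 0 from the (1,1,0) case.
Generic f = c0 gives residual -1; -1 = 0 cannot hold, so t_k is not Gosper-summable.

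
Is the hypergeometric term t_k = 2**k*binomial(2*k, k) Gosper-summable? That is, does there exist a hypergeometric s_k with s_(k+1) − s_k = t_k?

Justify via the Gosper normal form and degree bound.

r(k) = 4*(2*k + 1)/(k + 1) after simplifying.
So A=8*k + 4 and B=k + 1, with C=1.
Solve (8*k + 4)·f(k+1) − (k)·f(k) = 1.
d = -1 from the (1,1,0) case.
deg f ≤ -1 is impossible — no certificate.

No — key equation has no polynomial f.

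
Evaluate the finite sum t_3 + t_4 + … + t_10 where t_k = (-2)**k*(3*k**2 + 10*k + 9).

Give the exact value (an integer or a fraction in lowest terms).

Compute t_(k+1)/t_k: get 2*(-3*k**2 - 16*k - 22)/(3*k**2 + 10*k + 9).
Gosper form: A/B · C(k+1)/C(k) with A=-2, B=1, C=k**2 + 10*k/3 + 3.
f must satisfy (-2)·f(k+1) − (1)·f(k) = k**2 + 10*k/3 + 3.
From deg A=0, deg B=0, deg C=2: d=2.
Solving with deg f ≤ 2: f(k) = -(k + 1)**2/3.
Then R = B(k−1)f/C = -(k + 1)**2/(3*k**2 + 10*k + 9), so s_k = R(k)·t_k = (-2)**k*(-k**2 - 2*k - 1).
Verify: (-2)**k*(3*k**2 + 10*k + 9) matches t_k.
Evaluate s at k=11 and k=3: 294912 and 128; difference 294784.

Σ = 294784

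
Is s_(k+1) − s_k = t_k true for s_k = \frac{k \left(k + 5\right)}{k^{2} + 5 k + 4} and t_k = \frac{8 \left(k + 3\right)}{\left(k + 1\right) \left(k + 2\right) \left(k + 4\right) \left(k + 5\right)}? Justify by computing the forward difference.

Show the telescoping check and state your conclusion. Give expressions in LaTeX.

s_(k+1) = (k + 1)*(k + 6)/(5*k + (k + 1)**2 + 9)
s_(k+1) − s_k = 8*(k + 3)/(k**4 + 12*k**3 + 49*k**2 + 78*k + 40)
(s_(k+1) − s_k) − t_k = 0

valid (s_(k+1) − s_k reduces to t_k)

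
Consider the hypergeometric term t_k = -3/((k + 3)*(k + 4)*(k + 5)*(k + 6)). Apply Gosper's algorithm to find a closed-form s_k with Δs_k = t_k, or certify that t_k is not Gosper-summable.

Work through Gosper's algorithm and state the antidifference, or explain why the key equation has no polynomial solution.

s_k = k*(-k**2 - 12*k - 47)/(60*(k + 3)*(k + 4)*(k + 5))

t_(k+1)/t_k = (k + 3)/(k + 7).
So A=k + 3 and B=k + 7, with C=1.
Need (k + 3)·f(k+1) − (k + 6)·f(k) = 1.
Bound: deg f ≤ 3.
Match coefficients ⇒ f(k) = k*(k**2 + 12*k + 47)/180.
R(k) = B(k−1)·f(k)/C(k) = k*(k + 6)*(k**2 + 12*k + 47)/180; s_k = R·t_k = k*(-k**2 - 12*k - 47)/(60*(k + 3)*(k + 4)*(k + 5)).
Check: Δs_k = -3/(k**4 + 18*k**3 + 119*k**2 + 342*k + 360). ✓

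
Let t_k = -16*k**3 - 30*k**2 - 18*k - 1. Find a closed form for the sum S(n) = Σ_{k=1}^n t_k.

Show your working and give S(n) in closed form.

S(n) = n*(-4*n**3 - 18*n**2 - 28*n - 15)

Step 1: r(k) = (16*k**3 + 78*k**2 + 126*k + 65)/(16*k**3 + 30*k**2 + 18*k + 1).
Normal form (A,B,C) = (1, 1, k**3 + 15*k**2/8 + 9*k/8 + 1/16).
Solve (1)·f(k+1) − (1)·f(k) = k**3 + 15*k**2/8 + 9*k/8 + 1/16.
d = 4 from the (0,0,3) case.
Solve for f: f(k) = k*(4*k**3 + 2*k**2 - 2*k - 3)/16 (degree 4 ≤ 4).
So s_k = (B(k−1)f/C)·t_k = (k*(4*k**3 + 2*k**2 - 2*k - 3)/(16*k**3 + 30*k**2 + 18*k + 1))·t_k = k*(-4*k**3 - 2*k**2 + 2*k + 3).
Check: Δs_k = -16*k**3 - 30*k**2 - 18*k - 1. ✓
Σ_(k=1)^n t_k = s_(n+1) − s_(1) = (-4*n**4 - 18*n**3 - 28*n**2 - 15*n - 1) − (-1), i.e. n*(-4*n**3 - 18*n**2 - 28*n - 15).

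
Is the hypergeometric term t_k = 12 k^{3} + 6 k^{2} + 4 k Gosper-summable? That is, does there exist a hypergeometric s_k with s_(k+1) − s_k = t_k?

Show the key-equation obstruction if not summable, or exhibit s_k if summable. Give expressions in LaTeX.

Yes. s_k = k \left(3 k^{3} - 4 k^{2} + 2 k - 1\right).

r(k) = (6*k**3 + 21*k**2 + 26*k + 11)/(k*(6*k**2 + 3*k + 2)) after simplifying.
Factor: A=1; B=1; C=k**3 + k**2/2 + k/3.
Solve (1)·f(k+1) − (1)·f(k) = k**3 + k**2/2 + k/3.
From deg A=0, deg B=0, deg C=3: d=4.
Solving with deg f ≤ 4: f(k) = k*(k - 1)*(3*k**2 - k + 1)/12.
So s_k = (B(k−1)f/C)·t_k = ((k - 1)*(3*k**2 - k + 1)/(2*(6*k**2 + 3*k + 2)))·t_k = k*(3*k**3 - 4*k**2 + 2*k - 1).
Verify: 2*k*(6*k**2 + 3*k + 2) matches t_k.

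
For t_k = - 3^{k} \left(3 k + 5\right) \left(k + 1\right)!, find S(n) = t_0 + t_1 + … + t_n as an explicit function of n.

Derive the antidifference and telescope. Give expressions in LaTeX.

S(n) = - 3 \cdot 3^{n} \left(n + 2\right)! + 1

t_(k+1)/t_k = 3*(k + 2)*(3*k + 8)/(3*k + 5).
So A=3*k + 6 and B=1, with C=k + 5/3.
Key eq: (3*k + 6)·f(k+1) = (1)·f(k) + (k + 5/3).
Bound: deg f ≤ 0.
Coefficient equations give f(k) = 1/3.
Then R = B(k−1)f/C = 1/(3*k + 5), so s_k = R(k)·t_k = -3**k*factorial(k + 1).
Verify: -3**k*(3*k + 5)*factorial(k + 1) matches t_k.
Evaluate: s_(n+1) = -3**(n + 1)*factorial(n + 2); subtract s_(0) = -1 ⇒ S(n) = -3*3**n*factorial(n + 2) + 1.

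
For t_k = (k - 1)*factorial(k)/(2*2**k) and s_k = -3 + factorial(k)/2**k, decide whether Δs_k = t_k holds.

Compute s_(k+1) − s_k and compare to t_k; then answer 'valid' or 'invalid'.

valid; difference matches t_k

s_(k+1) = (-6*2**k + k*factorial(k) + factorial(k))/(2*2**k)
s_(k+1) − s_k = (k - 1)*factorial(k)/(2*2**k)
(s_(k+1) − s_k) − t_k = 0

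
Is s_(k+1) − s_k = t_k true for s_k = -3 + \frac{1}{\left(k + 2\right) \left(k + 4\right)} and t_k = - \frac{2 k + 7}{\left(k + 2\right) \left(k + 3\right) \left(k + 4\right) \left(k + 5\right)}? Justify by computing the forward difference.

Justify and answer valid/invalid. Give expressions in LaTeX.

valid (s_(k+1) − s_k reduces to t_k)

s_(k+1) = -3 + 1/((k + 3)*(k + 5))
s_(k+1) − s_k = (-2*k - 7)/(k**4 + 14*k**3 + 71*k**2 + 154*k + 120)
(s_(k+1) − s_k) − t_k = 0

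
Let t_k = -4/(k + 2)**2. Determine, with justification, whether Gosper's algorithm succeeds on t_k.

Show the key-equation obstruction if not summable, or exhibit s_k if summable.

t_(k+1)/t_k = (k + 2)**2/(k + 3)**2.
Take A(k)=k**2 + 4*k + 4, B(k)=k**2 + 6*k + 9, C(k)=1.
Need (k**2 + 4*k + 4)·f(k+1) − (k**2 + 4*k + 4)·f(k) = 1.
d = 0 from the (2,2,0) case.
Put f(k) = c0: A·f(k+1) − B(k−1)·f(k) − C = -1; need -1 = 0 — inconsistent ⇒ no f, not summable.

No; the coefficient equations for f are inconsistent.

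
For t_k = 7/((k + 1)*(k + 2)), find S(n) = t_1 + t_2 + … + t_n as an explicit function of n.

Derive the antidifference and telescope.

S(n) = 7*n/(2*(n + 2))

r(k) = (k + 1)/(k + 3) after simplifying.
A = k + 1, B = k + 3, C = 1.
Need (k + 1)·f(k+1) − (k + 2)·f(k) = 1.
From deg A=1, deg B=1, deg C=0: d=1.
Solving with deg f ≤ 1: f(k) = k.
R(k) = B(k−1)·f(k)/C(k) = k*(k + 2); s_k = R·t_k = 7*k/(k + 1).
Δs = 7/(k**2 + 3*k + 2), as required.
Evaluate: s_(n+1) = 7*(n + 1)/(n + 2); subtract s_(1) = 7/2 ⇒ S(n) = 7*n/(2*(n + 2)).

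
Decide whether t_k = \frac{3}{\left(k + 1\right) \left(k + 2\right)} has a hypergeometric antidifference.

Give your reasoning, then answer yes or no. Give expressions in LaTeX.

Step 1: r(k) = (k + 1)/(k + 3).
Gosper form: A/B · C(k+1)/C(k) with A=k + 1, B=k + 3, C=1.
Need (k + 1)·f(k+1) − (k + 2)·f(k) = 1.
Degrees (1,1,0) ⇒ d ≤ 1.
Solving with deg f ≤ 1: f(k) = k.
Get s_k = R·t_k = 3*k/(k + 1) with R(k) = B(k−1)f(k)/C(k) = k*(k + 2).
Check: Δs_k = 3/(k**2 + 3*k + 2). ✓

Yes. s_k = \frac{3 k}{k + 1}.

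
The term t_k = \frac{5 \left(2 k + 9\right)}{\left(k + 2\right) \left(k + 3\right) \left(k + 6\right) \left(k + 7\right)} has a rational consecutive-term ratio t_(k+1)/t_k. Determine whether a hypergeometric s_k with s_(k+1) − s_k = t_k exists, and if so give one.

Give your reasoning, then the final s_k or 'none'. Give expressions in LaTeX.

Ratio r(k) = (k + 2)*(k + 6)*(2*k + 11)/((k + 4)*(k + 8)*(2*k + 9)).
Normal form (A,B,C) = (k + 2, k + 8, k**3 + 27*k**2/2 + 121*k/2 + 90).
Need (k + 2)·f(k+1) − (k + 7)·f(k) = k**3 + 27*k**2/2 + 121*k/2 + 90.
From deg A=1, deg B=1, deg C=3: d=5.
Coefficient equations give f(k) = k*(k + 3)*(k + 4)*(k + 5)*(k + 8)/24.
Get s_k = R·t_k = 5*k*(k + 8)/(12*(k**2 + 8*k + 12)) with R(k) = B(k−1)f(k)/C(k) = k*(k + 3)*(k + 7)*(k + 8)/(12*(2*k + 9)).
Δs = 5*(2*k + 9)/(k**4 + 18*k**3 + 113*k**2 + 288*k + 252), as required.

s_k = \frac{5 k \left(k + 8\right)}{12 \left(k^{2} + 8 k + 12\right)}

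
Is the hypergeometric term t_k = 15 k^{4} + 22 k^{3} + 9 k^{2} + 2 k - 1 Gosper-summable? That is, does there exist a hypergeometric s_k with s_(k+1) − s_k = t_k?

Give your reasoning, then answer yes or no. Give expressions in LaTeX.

Ratio r(k) = (15*k**4 + 82*k**3 + 165*k**2 + 146*k + 47)/(15*k**4 + 22*k**3 + 9*k**2 + 2*k - 1).
Normal form (A,B,C) = (1, 1, k**4 + 22*k**3/15 + 3*k**2/5 + 2*k/15 - 1/15).
Set up (1)·f(k+1) − (1)·f(k) − (k**4 + 22*k**3/15 + 3*k**2/5 + 2*k/15 - 1/15) = 0.
From deg A=0, deg B=0, deg C=4: d=5.
Coefficient equations give f(k) = k*(3*k**4 - 2*k**3 - 3*k**2 + 2*k - 1)/15.
Then R = B(k−1)f/C = k*(3*k**4 - 2*k**3 - 3*k**2 + 2*k - 1)/(15*k**4 + 22*k**3 + 9*k**2 + 2*k - 1), so s_k = R(k)·t_k = k*(3*k**4 - 2*k**3 - 3*k**2 + 2*k - 1).
Check: Δs_k = 15*k**4 + 22*k**3 + 9*k**2 + 2*k - 1. ✓

Yes. s_k = k \left(3 k^{4} - 2 k^{3} - 3 k^{2} + 2 k - 1\right).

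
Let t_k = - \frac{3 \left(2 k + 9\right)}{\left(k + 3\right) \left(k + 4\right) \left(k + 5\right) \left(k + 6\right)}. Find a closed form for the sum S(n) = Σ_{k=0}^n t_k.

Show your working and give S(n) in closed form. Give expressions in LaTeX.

S(n) = \frac{- n^{2} - 10 n - 9}{5 \left(n^{2} + 10 n + 24\right)}

The ratio is (k + 3)*(2*k + 11)/((k + 7)*(2*k + 9)).
Normal form (A,B,C) = (k + 3, k + 7, k + 9/2).
f must satisfy (k + 3)·f(k+1) − (k + 6)·f(k) = k + 9/2.
Bound: deg f ≤ 3.
Solve for f: f(k) = k*(k + 4)*(k + 8)/30 (degree 3 ≤ 3).
So s_k = (B(k−1)f/C)·t_k = (k*(k + 4)*(k + 6)*(k + 8)/(15*(2*k + 9)))·t_k = k*(-k - 8)/(5*(k**2 + 8*k + 15)).
Δs = 3*(-2*k - 9)/(k**4 + 18*k**3 + 119*k**2 + 342*k + 360), as required.
Telescope: S(n) = s_(n+1) − s_(0) = (-n**2 - 10*n - 9)/(5*(n**2 + 10*n + 24)) − (0) = (-n**2 - 10*n - 9)/(5*(n**2 + 10*n + 24)).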